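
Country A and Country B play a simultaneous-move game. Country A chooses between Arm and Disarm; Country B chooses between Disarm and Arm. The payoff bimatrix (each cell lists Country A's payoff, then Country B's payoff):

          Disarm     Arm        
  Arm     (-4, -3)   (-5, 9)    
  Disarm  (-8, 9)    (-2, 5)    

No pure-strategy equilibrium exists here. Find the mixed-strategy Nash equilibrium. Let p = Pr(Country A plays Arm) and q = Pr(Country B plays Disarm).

For Country B to be willing to mix, Country B must be indifferent between Disarm and Arm, which pins down Country A's mix.
  Country B's expected payoff from Disarm: p·(-3) + (1−p)·9 = -12p + 9
  Country B's expected payoff from Arm: p·9 + (1−p)·5 = 4p + 5
  -12p + 9 = 4p + 5  ⇒  -16p = -4  ⇒  p = 1/4.
In a mixed equilibrium Country A is indifferent between Arm and Disarm; this condition fixes q.
  Country A's payoff to Arm: q·(-4) + (1−q)·(-5) = q - 5
  Country A's payoff to Disarm: q·(-8) + (1−q)·(-2) = -6q - 2
  q - 5 = -6q - 2  ⇒  7q = 3  ⇒  q = 3/7.

p = 1/4, q = 3/7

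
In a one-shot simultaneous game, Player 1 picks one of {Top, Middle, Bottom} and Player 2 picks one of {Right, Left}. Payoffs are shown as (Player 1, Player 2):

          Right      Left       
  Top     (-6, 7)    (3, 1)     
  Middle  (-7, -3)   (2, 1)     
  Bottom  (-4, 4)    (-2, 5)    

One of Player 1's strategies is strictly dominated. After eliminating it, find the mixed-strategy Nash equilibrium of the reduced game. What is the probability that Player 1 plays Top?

p = 1/7

Player 1's strategy Middle is strictly dominated by Top: -6 > -7 and 3 > 2. Eliminate Middle.
In a mixed equilibrium Player 2 is indifferent between Right and Left; this condition fixes p.
  Player 2's payoff from Right: p·7 + (1−p)·4 = 3p + 4
  Player 2's payoff from Left: p·1 + (1−p)·5 = -4p + 5
  3p + 4 = -4p + 5  ⇒  7p = 1  ⇒  p = 1/7.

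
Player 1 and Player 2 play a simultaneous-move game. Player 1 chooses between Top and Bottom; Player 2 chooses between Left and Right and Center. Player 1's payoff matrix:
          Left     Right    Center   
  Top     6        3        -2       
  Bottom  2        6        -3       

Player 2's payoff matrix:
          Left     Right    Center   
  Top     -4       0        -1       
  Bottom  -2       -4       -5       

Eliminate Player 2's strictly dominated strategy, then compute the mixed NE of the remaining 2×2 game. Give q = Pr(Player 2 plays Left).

q = 3/7

Player 2's strategy Center is strictly dominated by Right: 0 > -1 and -4 > -5. Eliminate Center.
Player 1's indifference between Top and Bottom determines Player 2's mixing probability q:
  Player 1's payoff to Top: q·6 + (1−q)·3 = 3q + 3
  Player 1's payoff to Bottom: q·2 + (1−q)·6 = -4q + 6
  3q + 3 = -4q + 6  ⇒  7q = 3  ⇒  q = 3/7.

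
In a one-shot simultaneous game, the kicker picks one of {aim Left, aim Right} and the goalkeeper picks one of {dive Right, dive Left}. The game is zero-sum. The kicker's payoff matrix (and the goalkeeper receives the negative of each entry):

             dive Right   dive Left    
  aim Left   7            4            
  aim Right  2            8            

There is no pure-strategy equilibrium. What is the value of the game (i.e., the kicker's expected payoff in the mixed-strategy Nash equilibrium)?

Set the kicker's expected payoff from aim Left equal to that from aim Right:
  the kicker's payoff from aim Left: q·7 + (1−q)·4 = 3q + 4
  the kicker's payoff from aim Right: q·2 + (1−q)·8 = -6q + 8
  3q + 4 = -6q + 8  ⇒  9q = 4  ⇒  q = 4/9.
The value is the kicker's expected payoff against this mix (using aim Left): (4/9)·7 + (5/9)·4 = 16/3.

v = 16/3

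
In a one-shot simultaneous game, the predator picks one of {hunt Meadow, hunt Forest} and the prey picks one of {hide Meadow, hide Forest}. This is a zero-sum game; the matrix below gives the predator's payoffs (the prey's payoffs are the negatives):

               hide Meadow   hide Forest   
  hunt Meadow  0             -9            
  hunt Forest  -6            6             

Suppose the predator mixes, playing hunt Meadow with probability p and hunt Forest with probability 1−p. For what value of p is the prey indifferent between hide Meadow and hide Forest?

The predator's mix must leave the prey indifferent between hide Meadow and hide Forest.
  the prey's payoff from hide Meadow: p·0 + (1−p)·6 = -6p + 6
  the prey's payoff from hide Forest: p·9 + (1−p)·(-6) = 15p - 6
  -6p + 6 = 15p - 6  ⇒  -21p = -12  ⇒  p = 4/7.

p = 4/7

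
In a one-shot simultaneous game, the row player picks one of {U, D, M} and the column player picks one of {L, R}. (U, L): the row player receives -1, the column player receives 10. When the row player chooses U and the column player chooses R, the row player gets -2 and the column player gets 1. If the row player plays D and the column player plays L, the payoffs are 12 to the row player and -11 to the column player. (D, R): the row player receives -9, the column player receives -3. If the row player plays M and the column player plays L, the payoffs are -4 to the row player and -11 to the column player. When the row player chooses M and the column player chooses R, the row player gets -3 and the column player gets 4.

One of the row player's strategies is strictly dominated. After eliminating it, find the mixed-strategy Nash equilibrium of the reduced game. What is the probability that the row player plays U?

The row player's strategy M is strictly dominated by U: -1 > -4 and -2 > -3. Eliminate M.
In a mixed equilibrium the column player is indifferent between L and R; this condition fixes p.
  the column player's expected payoff from L: p·10 + (1−p)·(-11) = 21p - 11
  the column player's expected payoff from R: p·1 + (1−p)·(-3) = 4p - 3
  21p - 11 = 4p - 3  ⇒  17p = 8  ⇒  p = 8/17.

p = 8/17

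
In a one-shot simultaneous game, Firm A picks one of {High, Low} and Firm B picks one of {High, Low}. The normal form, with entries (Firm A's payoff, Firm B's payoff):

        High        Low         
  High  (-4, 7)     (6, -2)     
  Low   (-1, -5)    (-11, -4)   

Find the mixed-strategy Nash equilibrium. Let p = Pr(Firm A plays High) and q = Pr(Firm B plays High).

Firm B's indifference between High and Low determines Firm A's mixing probability p:
  Firm B's expected payoff from High: p·7 + (1−p)·(-5) = 12p - 5
  Firm B's expected payoff from Low: p·(-2) + (1−p)·(-4) = 2p - 4
  12p - 5 = 2p - 4  ⇒  10p = 1  ⇒  p = 1/10.
In a mixed equilibrium Firm A is indifferent between High and Low; this condition fixes q.
  Firm A's payoff to High: q·(-4) + (1−q)·6 = -10q + 6
  Firm A's payoff to Low: q·(-1) + (1−q)·(-11) = 10q - 11
  -10q + 6 = 10q - 11  ⇒  -20q = -17  ⇒  q = 17/20.

p = 1/10, q = 17/20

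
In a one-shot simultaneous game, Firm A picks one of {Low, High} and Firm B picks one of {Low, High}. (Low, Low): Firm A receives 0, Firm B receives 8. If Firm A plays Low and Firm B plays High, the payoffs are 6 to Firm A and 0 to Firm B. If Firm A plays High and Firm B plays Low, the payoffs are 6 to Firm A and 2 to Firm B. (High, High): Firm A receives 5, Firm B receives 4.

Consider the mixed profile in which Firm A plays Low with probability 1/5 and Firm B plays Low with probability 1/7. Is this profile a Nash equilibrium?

Yes

Check Firm B's indifference given Firm A's mix p = 1/5:
  payoff from Low = 16/5; payoff from High = 16/5 — equal.
Check Firm A's indifference given Firm B's mix q = 1/7:
  payoff from Low = 36/7; payoff from High = 36/7 — equal.
Both players are indifferent, so neither can profitably deviate.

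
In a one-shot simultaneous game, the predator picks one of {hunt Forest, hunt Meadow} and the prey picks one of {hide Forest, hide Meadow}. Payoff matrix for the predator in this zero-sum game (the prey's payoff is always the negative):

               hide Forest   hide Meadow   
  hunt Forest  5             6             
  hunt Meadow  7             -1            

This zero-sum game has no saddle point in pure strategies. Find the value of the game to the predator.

In a mixed equilibrium the predator is indifferent between hunt Forest and hunt Meadow; this condition fixes q.
  the predator's payoff to hunt Forest: q·5 + (1−q)·6 = -q + 6
  the predator's payoff to hunt Meadow: q·7 + (1−q)·(-1) = 8q - 1
  -q + 6 = 8q - 1  ⇒  -9q = -7  ⇒  q = 7/9.
The value is the predator's expected payoff against this mix (using hunt Forest): (7/9)·5 + (2/9)·6 = 47/9.

v = 47/9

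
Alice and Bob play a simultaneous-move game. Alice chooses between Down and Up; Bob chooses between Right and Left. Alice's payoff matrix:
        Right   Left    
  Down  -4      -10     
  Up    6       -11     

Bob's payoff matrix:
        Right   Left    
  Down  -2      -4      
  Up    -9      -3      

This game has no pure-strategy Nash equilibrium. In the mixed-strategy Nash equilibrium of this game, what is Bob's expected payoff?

In a mixed equilibrium Bob is indifferent between Right and Left; this condition fixes p.
  Bob's expected payoff from Right: p·(-2) + (1−p)·(-9) = 7p - 9
  Bob's expected payoff from Left: p·(-4) + (1−p)·(-3) = -p - 3
  7p - 9 = -p - 3  ⇒  8p = 6  ⇒  p = 3/4.
At equilibrium Bob is indifferent across columns, so Bob's payoff equals the payoff from Right: (3/4)·(-2) + (1/4)·(-9) = -15/4.

-15/4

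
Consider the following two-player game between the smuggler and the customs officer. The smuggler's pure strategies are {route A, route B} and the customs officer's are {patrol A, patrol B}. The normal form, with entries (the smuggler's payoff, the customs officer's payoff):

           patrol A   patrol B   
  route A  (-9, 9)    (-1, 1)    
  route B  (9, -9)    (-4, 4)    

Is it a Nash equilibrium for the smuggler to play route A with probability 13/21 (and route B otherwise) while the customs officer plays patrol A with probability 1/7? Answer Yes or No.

Check the customs officer's indifference given the smuggler's mix p = 13/21:
  payoff from patrol A = 15/7; payoff from patrol B = 15/7 — equal.
Check the smuggler's indifference given the customs officer's mix q = 1/7:
  payoff from route A = -15/7; payoff from route B = -15/7 — equal.
Both players are indifferent, so neither can profitably deviate.

Yes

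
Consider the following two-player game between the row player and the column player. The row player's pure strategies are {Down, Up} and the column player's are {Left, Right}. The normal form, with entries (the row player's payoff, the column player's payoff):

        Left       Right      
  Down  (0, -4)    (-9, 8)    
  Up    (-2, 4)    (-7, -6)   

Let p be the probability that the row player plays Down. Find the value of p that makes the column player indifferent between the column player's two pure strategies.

p = 5/11

The row player's mix must leave the column player indifferent between Left and Right.
  the column player's expected payoff from Left: p·(-4) + (1−p)·4 = -8p + 4
  the column player's expected payoff from Right: p·8 + (1−p)·(-6) = 14p - 6
  -8p + 4 = 14p - 6  ⇒  -22p = -10  ⇒  p = 5/11.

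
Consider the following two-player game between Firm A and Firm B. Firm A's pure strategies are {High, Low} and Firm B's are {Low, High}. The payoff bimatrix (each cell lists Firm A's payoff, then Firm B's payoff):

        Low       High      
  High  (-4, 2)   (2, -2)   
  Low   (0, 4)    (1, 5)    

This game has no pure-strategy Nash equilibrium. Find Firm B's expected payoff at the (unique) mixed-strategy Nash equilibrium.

Firm B's indifference between Low and High determines Firm A's mixing probability p:
  Firm B's payoff from Low: p·2 + (1−p)·4 = -2p + 4
  Firm B's payoff from High: p·(-2) + (1−p)·5 = -7p + 5
  -2p + 4 = -7p + 5  ⇒  5p = 1  ⇒  p = 1/5.
At equilibrium Firm B is indifferent across columns, so Firm B's payoff equals the payoff from Low: (1/5)·2 + (4/5)·4 = 18/5.

18/5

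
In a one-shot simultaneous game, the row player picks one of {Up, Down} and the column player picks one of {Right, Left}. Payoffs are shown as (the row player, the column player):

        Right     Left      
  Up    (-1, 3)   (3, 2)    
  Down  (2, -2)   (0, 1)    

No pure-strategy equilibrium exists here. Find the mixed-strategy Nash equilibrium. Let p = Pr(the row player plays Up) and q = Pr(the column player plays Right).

p = 3/4, q = 1/2

In a mixed equilibrium the column player is indifferent between Right and Left; this condition fixes p.
  the column player's expected payoff from Right: p·3 + (1−p)·(-2) = 5p - 2
  the column player's expected payoff from Left: p·2 + (1−p)·1 = p + 1
  5p - 2 = p + 1  ⇒  4p = 3  ⇒  p = 3/4.
For the row player to be willing to mix, the row player must be indifferent between Up and Down, which pins down the column player's mix.
  the row player's payoff from Up: q·(-1) + (1−q)·3 = -4q + 3
  the row player's payoff from Down: q·2 + (1−q)·0 = 2q
  -4q + 3 = 2q  ⇒  -6q = -3  ⇒  q = 1/2.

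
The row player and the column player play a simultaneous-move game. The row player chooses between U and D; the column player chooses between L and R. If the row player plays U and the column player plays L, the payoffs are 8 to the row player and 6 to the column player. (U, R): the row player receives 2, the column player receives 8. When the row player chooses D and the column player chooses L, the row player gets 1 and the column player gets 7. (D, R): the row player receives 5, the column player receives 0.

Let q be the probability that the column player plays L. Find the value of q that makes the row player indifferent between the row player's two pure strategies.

The column player's mix must leave the row player indifferent between U and D.
  the row player's payoff to U: q·8 + (1−q)·2 = 6q + 2
  the row player's payoff to D: q·1 + (1−q)·5 = -4q + 5
  6q + 2 = -4q + 5  ⇒  10q = 3  ⇒  q = 3/10.

q = 3/10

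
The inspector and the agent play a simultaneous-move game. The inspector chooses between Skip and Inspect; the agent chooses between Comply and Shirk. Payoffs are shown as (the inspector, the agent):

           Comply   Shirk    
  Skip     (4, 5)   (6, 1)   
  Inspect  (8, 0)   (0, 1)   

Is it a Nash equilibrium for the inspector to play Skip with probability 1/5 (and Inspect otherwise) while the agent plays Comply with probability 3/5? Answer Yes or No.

Check the agent's indifference given the inspector's mix p = 1/5:
  payoff from Comply = 1; payoff from Shirk = 1 — equal.
Check the inspector's indifference given the agent's mix q = 3/5:
  payoff from Skip = 24/5; payoff from Inspect = 24/5 — equal.
Both players are indifferent, so neither can profitably deviate.

Yes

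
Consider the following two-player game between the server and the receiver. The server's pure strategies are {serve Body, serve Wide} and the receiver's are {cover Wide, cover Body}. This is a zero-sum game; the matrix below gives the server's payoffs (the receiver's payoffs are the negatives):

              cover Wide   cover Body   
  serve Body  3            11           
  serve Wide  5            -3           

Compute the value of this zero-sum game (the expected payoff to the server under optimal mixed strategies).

The server's indifference between serve Body and serve Wide determines the receiver's mixing probability q:
  the server's expected payoff from serve Body: q·3 + (1−q)·11 = -8q + 11
  the server's expected payoff from serve Wide: q·5 + (1−q)·(-3) = 8q - 3
  -8q + 11 = 8q - 3  ⇒  -16q = -14  ⇒  q = 7/8.
The value is the server's expected payoff against this mix (using serve Body): (7/8)·3 + (1/8)·11 = 4.

v = 4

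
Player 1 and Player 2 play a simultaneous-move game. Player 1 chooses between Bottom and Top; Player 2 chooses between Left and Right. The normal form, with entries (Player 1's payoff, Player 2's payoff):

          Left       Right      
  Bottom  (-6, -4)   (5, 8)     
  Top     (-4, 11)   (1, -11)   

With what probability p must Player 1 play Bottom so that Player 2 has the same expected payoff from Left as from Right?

p = 11/17

For Player 2 to be willing to mix, Player 2 must be indifferent between Left and Right, which pins down Player 1's mix.
  Player 2's expected payoff from Left: p·(-4) + (1−p)·11 = -15p + 11
  Player 2's expected payoff from Right: p·8 + (1−p)·(-11) = 19p - 11
  -15p + 11 = 19p - 11  ⇒  -34p = -22  ⇒  p = 11/17.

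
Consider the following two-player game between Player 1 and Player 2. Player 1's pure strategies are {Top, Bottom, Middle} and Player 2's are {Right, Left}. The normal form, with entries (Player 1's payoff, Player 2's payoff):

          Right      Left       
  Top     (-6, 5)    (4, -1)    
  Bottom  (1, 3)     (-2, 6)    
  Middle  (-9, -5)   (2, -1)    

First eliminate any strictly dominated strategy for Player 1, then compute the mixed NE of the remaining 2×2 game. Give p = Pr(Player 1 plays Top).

p = 1/3

Player 1's strategy Middle is strictly dominated by Top: -6 > -9 and 4 > 2. Eliminate Middle.
In a mixed equilibrium Player 2 is indifferent between Right and Left; this condition fixes p.
  Player 2's payoff to Right: p·5 + (1−p)·3 = 2p + 3
  Player 2's payoff to Left: p·(-1) + (1−p)·6 = -7p + 6
  2p + 3 = -7p + 6  ⇒  9p = 3  ⇒  p = 1/3.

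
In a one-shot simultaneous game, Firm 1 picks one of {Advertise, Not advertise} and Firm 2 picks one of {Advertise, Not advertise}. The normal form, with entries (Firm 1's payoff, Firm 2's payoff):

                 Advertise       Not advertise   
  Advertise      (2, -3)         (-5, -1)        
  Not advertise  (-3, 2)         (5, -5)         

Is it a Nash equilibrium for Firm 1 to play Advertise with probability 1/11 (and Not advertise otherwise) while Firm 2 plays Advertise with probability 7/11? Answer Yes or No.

Given Firm 1's mix p = 1/11, Firm 2's payoff from Advertise is 17/11 but from Not advertise is -51/11. Firm 2 strictly prefers Advertise, so Firm 2 would not mix.
So the proposed profile is not a Nash equilibrium.

No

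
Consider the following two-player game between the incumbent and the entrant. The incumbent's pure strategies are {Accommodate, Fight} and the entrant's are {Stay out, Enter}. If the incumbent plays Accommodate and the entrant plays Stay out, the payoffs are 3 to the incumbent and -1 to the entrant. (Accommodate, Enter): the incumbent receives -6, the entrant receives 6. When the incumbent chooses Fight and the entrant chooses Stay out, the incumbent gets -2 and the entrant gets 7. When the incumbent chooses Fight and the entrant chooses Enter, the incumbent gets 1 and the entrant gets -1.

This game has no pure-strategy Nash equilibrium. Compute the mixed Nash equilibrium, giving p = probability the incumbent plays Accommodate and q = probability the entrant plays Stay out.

The incumbent's mix must leave the entrant indifferent between Stay out and Enter.
  the entrant's payoff from Stay out: p·(-1) + (1−p)·7 = -8p + 7
  the entrant's payoff from Enter: p·6 + (1−p)·(-1) = 7p - 1
  -8p + 7 = 7p - 1  ⇒  -15p = -8  ⇒  p = 8/15.
The entrant's mix must leave the incumbent indifferent between Accommodate and Fight.
  the incumbent's payoff from Accommodate: q·3 + (1−q)·(-6) = 9q - 6
  the incumbent's payoff from Fight: q·(-2) + (1−q)·1 = -3q + 1
  9q - 6 = -3q + 1  ⇒  12q = 7  ⇒  q = 7/12.

p = 8/15, q = 7/12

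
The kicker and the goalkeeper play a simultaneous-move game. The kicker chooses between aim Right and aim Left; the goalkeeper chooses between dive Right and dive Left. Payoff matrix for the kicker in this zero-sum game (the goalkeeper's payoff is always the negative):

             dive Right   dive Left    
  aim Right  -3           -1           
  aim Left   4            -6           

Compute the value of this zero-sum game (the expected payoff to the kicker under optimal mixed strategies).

Set the kicker's expected payoff from aim Right equal to that from aim Left:
  the kicker's payoff from aim Right: q·(-3) + (1−q)·(-1) = -2q - 1
  the kicker's payoff from aim Left: q·4 + (1−q)·(-6) = 10q - 6
  -2q - 1 = 10q - 6  ⇒  -12q = -5  ⇒  q = 5/12.
The value is the kicker's expected payoff against this mix (using aim Right): (5/12)·(-3) + (7/12)·(-1) = -11/6.

v = -11/6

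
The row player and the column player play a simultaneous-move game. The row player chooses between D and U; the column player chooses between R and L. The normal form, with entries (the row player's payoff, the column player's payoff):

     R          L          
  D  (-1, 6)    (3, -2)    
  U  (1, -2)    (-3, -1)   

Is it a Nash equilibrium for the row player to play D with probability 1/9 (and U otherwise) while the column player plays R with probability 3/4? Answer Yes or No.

Check the column player's indifference given the row player's mix p = 1/9:
  payoff from R = -10/9; payoff from L = -10/9 — equal.
Check the row player's indifference given the column player's mix q = 3/4:
  payoff from D = 0; payoff from U = 0 — equal.
Both players are indifferent, so neither can profitably deviate.

Yes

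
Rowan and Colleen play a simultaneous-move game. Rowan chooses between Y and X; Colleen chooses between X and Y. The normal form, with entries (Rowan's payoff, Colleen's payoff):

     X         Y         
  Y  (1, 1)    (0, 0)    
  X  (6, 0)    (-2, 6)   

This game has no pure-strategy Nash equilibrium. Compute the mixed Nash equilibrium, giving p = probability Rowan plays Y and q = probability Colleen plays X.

For Colleen to be willing to mix, Colleen must be indifferent between X and Y, which pins down Rowan's mix.
  Colleen's payoff from X: p·1 + (1−p)·0 = p
  Colleen's payoff from Y: p·0 + (1−p)·6 = -6p + 6
  p = -6p + 6  ⇒  7p = 6  ⇒  p = 6/7.
Colleen's mix must leave Rowan indifferent between Y and X.
  Rowan's payoff from Y: q·1 + (1−q)·0 = q
  Rowan's payoff from X: q·6 + (1−q)·(-2) = 8q - 2
  q = 8q - 2  ⇒  -7q = -2  ⇒  q = 2/7.

p = 6/7, q = 2/7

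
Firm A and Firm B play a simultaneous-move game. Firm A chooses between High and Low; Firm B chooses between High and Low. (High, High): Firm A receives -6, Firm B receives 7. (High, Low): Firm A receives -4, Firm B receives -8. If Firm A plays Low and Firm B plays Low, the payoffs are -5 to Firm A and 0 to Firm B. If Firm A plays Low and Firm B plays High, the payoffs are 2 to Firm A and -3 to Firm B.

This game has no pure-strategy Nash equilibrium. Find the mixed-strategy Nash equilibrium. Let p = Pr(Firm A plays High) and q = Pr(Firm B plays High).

Firm A's mix must leave Firm B indifferent between High and Low.
  Firm B's payoff from High: p·7 + (1−p)·(-3) = 10p - 3
  Firm B's payoff from Low: p·(-8) + (1−p)·0 = -8p
  10p - 3 = -8p  ⇒  18p = 3  ⇒  p = 1/6.
Firm A's indifference between High and Low determines Firm B's mixing probability q:
  Firm A's payoff to High: q·(-6) + (1−q)·(-4) = -2q - 4
  Firm A's payoff to Low: q·2 + (1−q)·(-5) = 7q - 5
  -2q - 4 = 7q - 5  ⇒  -9q = -1  ⇒  q = 1/9.

p = 1/6, q = 1/9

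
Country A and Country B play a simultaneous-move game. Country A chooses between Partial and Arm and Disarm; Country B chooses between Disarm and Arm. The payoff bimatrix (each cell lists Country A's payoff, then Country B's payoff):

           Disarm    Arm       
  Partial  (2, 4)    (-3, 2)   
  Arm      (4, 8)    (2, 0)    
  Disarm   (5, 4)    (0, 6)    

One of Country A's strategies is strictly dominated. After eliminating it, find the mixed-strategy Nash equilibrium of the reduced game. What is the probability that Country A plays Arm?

Country A's strategy Partial is strictly dominated by Disarm: 5 > 2 and 0 > -3. Eliminate Partial.
Country A's mix must leave Country B indifferent between Disarm and Arm.
  Country B's payoff from Disarm: p·8 + (1−p)·4 = 4p + 4
  Country B's payoff from Arm: p·0 + (1−p)·6 = -6p + 6
  4p + 4 = -6p + 6  ⇒  10p = 2  ⇒  p = 1/5.

p = 1/5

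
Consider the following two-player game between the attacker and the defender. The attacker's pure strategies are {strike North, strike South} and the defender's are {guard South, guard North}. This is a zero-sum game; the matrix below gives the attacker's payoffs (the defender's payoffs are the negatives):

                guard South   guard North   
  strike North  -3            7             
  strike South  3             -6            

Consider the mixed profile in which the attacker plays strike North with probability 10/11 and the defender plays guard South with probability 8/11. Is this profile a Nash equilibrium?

No

Given the attacker's mix p = 10/11, the defender's payoff from guard South is 27/11 but from guard North is -64/11. The defender strictly prefers guard South, so the defender would not mix.
So the proposed profile is not a Nash equilibrium.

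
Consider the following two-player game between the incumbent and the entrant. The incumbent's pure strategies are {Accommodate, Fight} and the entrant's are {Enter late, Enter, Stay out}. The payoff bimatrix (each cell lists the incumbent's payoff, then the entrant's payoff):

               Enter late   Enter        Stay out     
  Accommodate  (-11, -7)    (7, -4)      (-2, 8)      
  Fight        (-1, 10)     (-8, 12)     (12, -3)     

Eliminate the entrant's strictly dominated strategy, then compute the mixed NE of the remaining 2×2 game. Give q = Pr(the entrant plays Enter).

q = 14/29

The entrant's strategy Enter late is strictly dominated by Enter: -4 > -7 and 12 > 10. Eliminate Enter late.
The entrant's mix must leave the incumbent indifferent between Accommodate and Fight.
  the incumbent's payoff to Accommodate: q·7 + (1−q)·(-2) = 9q - 2
  the incumbent's payoff to Fight: q·(-8) + (1−q)·12 = -20q + 12
  9q - 2 = -20q + 12  ⇒  29q = 14  ⇒  q = 14/29.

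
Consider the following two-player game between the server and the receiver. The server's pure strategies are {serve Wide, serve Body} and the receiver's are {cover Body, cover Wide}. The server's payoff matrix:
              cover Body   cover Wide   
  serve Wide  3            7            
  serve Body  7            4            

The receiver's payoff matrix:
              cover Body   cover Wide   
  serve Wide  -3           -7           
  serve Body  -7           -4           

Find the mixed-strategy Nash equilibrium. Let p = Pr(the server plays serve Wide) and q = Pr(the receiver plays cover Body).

For the receiver to be willing to mix, the receiver must be indifferent between cover Body and cover Wide, which pins down the server's mix.
  the receiver's payoff to cover Body: p·(-3) + (1−p)·(-7) = 4p - 7
  the receiver's payoff to cover Wide: p·(-7) + (1−p)·(-4) = -3p - 4
  4p - 7 = -3p - 4  ⇒  7p = 3  ⇒  p = 3/7.
For the server to be willing to mix, the server must be indifferent between serve Wide and serve Body, which pins down the receiver's mix.
  the server's payoff from serve Wide: q·3 + (1−q)·7 = -4q + 7
  the server's payoff from serve Body: q·7 + (1−q)·4 = 3q + 4
  -4q + 7 = 3q + 4  ⇒  -7q = -3  ⇒  q = 3/7.

p = 3/7, q = 3/7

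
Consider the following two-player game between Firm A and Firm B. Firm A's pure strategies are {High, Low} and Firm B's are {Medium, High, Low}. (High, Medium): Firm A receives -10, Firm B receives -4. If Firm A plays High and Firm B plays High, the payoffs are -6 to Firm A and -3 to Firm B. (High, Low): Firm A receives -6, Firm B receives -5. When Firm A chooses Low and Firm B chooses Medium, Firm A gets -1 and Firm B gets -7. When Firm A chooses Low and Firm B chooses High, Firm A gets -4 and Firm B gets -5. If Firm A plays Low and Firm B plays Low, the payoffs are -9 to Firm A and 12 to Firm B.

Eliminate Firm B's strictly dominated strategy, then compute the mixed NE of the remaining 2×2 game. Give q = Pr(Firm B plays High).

Firm B's strategy Medium is strictly dominated by High: -3 > -4 and -5 > -7. Eliminate Medium.
In a mixed equilibrium Firm A is indifferent between High and Low; this condition fixes q.
  Firm A's payoff to High: q·(-6) + (1−q)·(-6) = -6
  Firm A's payoff to Low: q·(-4) + (1−q)·(-9) = 5q - 9
  -6 = 5q - 9  ⇒  -5q = -3  ⇒  q = 3/5.

q = 3/5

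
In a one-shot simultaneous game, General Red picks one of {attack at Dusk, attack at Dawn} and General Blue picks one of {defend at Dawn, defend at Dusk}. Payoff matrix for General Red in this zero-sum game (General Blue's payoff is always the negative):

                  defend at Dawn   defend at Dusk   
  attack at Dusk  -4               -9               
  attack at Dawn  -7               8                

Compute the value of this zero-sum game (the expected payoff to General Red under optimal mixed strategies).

v = -19/4

General Red's indifference between attack at Dusk and attack at Dawn determines General Blue's mixing probability q:
  General Red's expected payoff from attack at Dusk: q·(-4) + (1−q)·(-9) = 5q - 9
  General Red's expected payoff from attack at Dawn: q·(-7) + (1−q)·8 = -15q + 8
  5q - 9 = -15q + 8  ⇒  20q = 17  ⇒  q = 17/20.
The value is General Red's expected payoff against this mix (using attack at Dusk): (17/20)·(-4) + (3/20)·(-9) = -19/4.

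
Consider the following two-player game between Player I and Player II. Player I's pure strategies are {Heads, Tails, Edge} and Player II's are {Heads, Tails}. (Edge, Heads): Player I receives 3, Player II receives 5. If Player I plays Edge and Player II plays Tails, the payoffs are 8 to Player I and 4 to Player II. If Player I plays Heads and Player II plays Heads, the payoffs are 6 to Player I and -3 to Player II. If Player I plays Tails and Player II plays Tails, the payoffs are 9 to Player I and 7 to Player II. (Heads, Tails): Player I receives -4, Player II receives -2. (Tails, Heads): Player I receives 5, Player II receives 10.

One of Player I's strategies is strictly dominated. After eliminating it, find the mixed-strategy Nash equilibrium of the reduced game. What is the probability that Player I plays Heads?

p = 3/4

Player I's strategy Edge is strictly dominated by Tails: 5 > 3 and 9 > 8. Eliminate Edge.
Player I's mix must leave Player II indifferent between Heads and Tails.
  Player II's payoff from Heads: p·(-3) + (1−p)·10 = -13p + 10
  Player II's payoff from Tails: p·(-2) + (1−p)·7 = -9p + 7
  -13p + 10 = -9p + 7  ⇒  -4p = -3  ⇒  p = 3/4.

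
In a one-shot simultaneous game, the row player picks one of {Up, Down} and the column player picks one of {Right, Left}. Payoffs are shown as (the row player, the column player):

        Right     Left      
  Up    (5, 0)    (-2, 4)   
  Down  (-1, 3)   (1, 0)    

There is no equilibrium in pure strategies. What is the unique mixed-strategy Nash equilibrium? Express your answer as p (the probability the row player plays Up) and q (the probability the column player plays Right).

Set the column player's expected payoff from Right equal to that from Left:
  the column player's payoff from Right: p·0 + (1−p)·3 = -3p + 3
  the column player's payoff from Left: p·4 + (1−p)·0 = 4p
  -3p + 3 = 4p  ⇒  -7p = -3  ⇒  p = 3/7.
The column player's mix must leave the row player indifferent between Up and Down.
  the row player's expected payoff from Up: q·5 + (1−q)·(-2) = 7q - 2
  the row player's expected payoff from Down: q·(-1) + (1−q)·1 = -2q + 1
  7q - 2 = -2q + 1  ⇒  9q = 3  ⇒  q = 1/3.

p = 3/7, q = 1/3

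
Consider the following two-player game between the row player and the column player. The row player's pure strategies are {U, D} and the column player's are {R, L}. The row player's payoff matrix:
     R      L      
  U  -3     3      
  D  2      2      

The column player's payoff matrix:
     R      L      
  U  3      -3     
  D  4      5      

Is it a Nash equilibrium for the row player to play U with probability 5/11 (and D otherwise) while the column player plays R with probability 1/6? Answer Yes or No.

Given the row player's mix p = 5/11, the column player's payoff from R is 39/11 but from L is 15/11. The column player strictly prefers R, so the column player would not mix.
So the proposed profile is not a Nash equilibrium.

No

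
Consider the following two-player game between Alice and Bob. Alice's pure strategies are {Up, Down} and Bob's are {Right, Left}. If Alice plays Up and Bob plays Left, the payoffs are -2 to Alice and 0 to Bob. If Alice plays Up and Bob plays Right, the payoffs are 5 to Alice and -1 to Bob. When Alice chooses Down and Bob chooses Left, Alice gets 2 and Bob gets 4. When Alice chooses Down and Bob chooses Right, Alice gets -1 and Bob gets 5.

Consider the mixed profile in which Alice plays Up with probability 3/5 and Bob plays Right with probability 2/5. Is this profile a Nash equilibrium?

No

Given Alice's mix p = 3/5, Bob's payoff from Right is 7/5 but from Left is 8/5. Bob strictly prefers Left, so Bob would not mix.
So the proposed profile is not a Nash equilibrium.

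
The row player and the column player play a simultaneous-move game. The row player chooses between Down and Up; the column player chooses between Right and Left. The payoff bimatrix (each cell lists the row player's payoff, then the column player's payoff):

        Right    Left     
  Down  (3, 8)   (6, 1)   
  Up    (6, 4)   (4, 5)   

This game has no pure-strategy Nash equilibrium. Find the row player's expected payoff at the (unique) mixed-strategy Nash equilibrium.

The row player's indifference between Down and Up determines the column player's mixing probability q:
  the row player's payoff from Down: q·3 + (1−q)·6 = -3q + 6
  the row player's payoff from Up: q·6 + (1−q)·4 = 2q + 4
  -3q + 6 = 2q + 4  ⇒  -5q = -2  ⇒  q = 2/5.
At equilibrium the row player is indifferent across rows, so the row player's payoff equals the payoff from Down: (2/5)·3 + (3/5)·6 = 24/5.

24/5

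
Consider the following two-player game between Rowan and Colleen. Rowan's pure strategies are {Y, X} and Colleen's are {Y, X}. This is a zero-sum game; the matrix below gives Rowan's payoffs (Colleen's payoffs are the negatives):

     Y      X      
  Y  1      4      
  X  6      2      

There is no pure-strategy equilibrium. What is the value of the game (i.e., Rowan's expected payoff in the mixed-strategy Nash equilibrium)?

v = 22/7

For Rowan to be willing to mix, Rowan must be indifferent between Y and X, which pins down Colleen's mix.
  Rowan's expected payoff from Y: q·1 + (1−q)·4 = -3q + 4
  Rowan's expected payoff from X: q·6 + (1−q)·2 = 4q + 2
  -3q + 4 = 4q + 2  ⇒  -7q = -2  ⇒  q = 2/7.
The value is Rowan's expected payoff against this mix (using Y): (2/7)·1 + (5/7)·4 = 22/7.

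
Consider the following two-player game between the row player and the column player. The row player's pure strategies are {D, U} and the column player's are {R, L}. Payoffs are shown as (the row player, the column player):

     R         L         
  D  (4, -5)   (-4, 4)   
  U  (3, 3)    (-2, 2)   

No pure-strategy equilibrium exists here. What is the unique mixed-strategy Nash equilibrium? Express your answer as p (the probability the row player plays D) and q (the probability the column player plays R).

The column player's indifference between R and L determines the row player's mixing probability p:
  the column player's expected payoff from R: p·(-5) + (1−p)·3 = -8p + 3
  the column player's expected payoff from L: p·4 + (1−p)·2 = 2p + 2
  -8p + 3 = 2p + 2  ⇒  -10p = -1  ⇒  p = 1/10.
The column player's mix must leave the row player indifferent between D and U.
  the row player's payoff to D: q·4 + (1−q)·(-4) = 8q - 4
  the row player's payoff to U: q·3 + (1−q)·(-2) = 5q - 2
  8q - 4 = 5q - 2  ⇒  3q = 2  ⇒  q = 2/3.

p = 1/10, q = 2/3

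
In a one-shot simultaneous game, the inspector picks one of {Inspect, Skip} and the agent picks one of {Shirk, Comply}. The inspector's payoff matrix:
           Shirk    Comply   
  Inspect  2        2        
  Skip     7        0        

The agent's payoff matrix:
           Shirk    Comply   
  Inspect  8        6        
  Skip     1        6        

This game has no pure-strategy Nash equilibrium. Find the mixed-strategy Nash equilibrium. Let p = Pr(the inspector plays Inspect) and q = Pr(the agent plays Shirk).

p = 5/7, q = 2/7

The inspector's mix must leave the agent indifferent between Shirk and Comply.
  the agent's payoff to Shirk: p·8 + (1−p)·1 = 7p + 1
  the agent's payoff to Comply: p·6 + (1−p)·6 = 6
  7p + 1 = 6  ⇒  7p = 5  ⇒  p = 5/7.
For the inspector to be willing to mix, the inspector must be indifferent between Inspect and Skip, which pins down the agent's mix.
  the inspector's payoff from Inspect: q·2 + (1−q)·2 = 2
  the inspector's payoff from Skip: q·7 + (1−q)·0 = 7q
  2 = 7q  ⇒  -7q = -2  ⇒  q = 2/7.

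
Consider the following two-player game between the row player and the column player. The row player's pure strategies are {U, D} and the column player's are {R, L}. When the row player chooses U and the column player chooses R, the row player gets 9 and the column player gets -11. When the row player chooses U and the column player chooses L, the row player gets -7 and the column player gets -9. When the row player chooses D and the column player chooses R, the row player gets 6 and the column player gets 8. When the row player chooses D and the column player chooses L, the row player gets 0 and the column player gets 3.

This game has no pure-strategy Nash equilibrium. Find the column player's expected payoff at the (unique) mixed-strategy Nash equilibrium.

Set the column player's expected payoff from R equal to that from L:
  the column player's payoff to R: p·(-11) + (1−p)·8 = -19p + 8
  the column player's payoff to L: p·(-9) + (1−p)·3 = -12p + 3
  -19p + 8 = -12p + 3  ⇒  -7p = -5  ⇒  p = 5/7.
At equilibrium the column player is indifferent across columns, so the column player's payoff equals the payoff from R: (5/7)·(-11) + (2/7)·8 = -39/7.

-39/7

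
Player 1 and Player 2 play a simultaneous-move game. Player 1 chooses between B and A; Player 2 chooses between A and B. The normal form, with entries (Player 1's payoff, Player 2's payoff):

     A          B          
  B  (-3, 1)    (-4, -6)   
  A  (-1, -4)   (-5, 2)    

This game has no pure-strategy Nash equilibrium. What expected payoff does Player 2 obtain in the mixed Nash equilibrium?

-22/13

In a mixed equilibrium Player 2 is indifferent between A and B; this condition fixes p.
  Player 2's payoff to A: p·1 + (1−p)·(-4) = 5p - 4
  Player 2's payoff to B: p·(-6) + (1−p)·2 = -8p + 2
  5p - 4 = -8p + 2  ⇒  13p = 6  ⇒  p = 6/13.
At equilibrium Player 2 is indifferent across columns, so Player 2's payoff equals the payoff from A: (6/13)·1 + (7/13)·(-4) = -22/13.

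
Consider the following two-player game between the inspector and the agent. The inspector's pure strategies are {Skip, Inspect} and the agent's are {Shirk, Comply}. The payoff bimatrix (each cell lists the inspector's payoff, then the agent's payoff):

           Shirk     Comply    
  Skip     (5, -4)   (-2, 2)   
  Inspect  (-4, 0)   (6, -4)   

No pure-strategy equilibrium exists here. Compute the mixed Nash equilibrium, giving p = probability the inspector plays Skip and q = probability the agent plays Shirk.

Set the agent's expected payoff from Shirk equal to that from Comply:
  the agent's expected payoff from Shirk: p·(-4) + (1−p)·0 = -4p
  the agent's expected payoff from Comply: p·2 + (1−p)·(-4) = 6p - 4
  -4p = 6p - 4  ⇒  -10p = -4  ⇒  p = 2/5.
The inspector's indifference between Skip and Inspect determines the agent's mixing probability q:
  the inspector's payoff from Skip: q·5 + (1−q)·(-2) = 7q - 2
  the inspector's payoff from Inspect: q·(-4) + (1−q)·6 = -10q + 6
  7q - 2 = -10q + 6  ⇒  17q = 8  ⇒  q = 8/17.

p = 2/5, q = 8/17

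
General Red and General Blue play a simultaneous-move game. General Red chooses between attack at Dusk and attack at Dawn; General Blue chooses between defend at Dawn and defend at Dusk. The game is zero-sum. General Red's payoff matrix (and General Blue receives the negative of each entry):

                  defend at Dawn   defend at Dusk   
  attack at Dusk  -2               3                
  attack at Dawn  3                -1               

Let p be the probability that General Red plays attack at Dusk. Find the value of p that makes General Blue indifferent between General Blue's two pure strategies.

p = 4/9

For General Blue to be willing to mix, General Blue must be indifferent between defend at Dawn and defend at Dusk, which pins down General Red's mix.
  General Blue's payoff to defend at Dawn: p·2 + (1−p)·(-3) = 5p - 3
  General Blue's payoff to defend at Dusk: p·(-3) + (1−p)·1 = -4p + 1
  5p - 3 = -4p + 1  ⇒  9p = 4  ⇒  p = 4/9.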